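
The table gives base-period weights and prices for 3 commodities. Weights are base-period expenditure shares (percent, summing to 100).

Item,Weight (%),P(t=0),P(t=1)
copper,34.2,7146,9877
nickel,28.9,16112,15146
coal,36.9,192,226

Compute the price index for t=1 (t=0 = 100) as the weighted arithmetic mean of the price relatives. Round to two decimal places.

117.87

copper: 34.2 × (9877/7146) = 34.2 × 1.382172 = 47.2703
nickel: 28.9 × (15146/16112) = 28.9 × 0.940045 = 27.1673
coal: 36.9 × (226/192) = 36.9 × 1.177083 = 43.4344
Index = Σ wᵢ·(p₁ᵢ/p₀ᵢ) = 47.2703 + 27.1673 + 43.4344 = 117.8719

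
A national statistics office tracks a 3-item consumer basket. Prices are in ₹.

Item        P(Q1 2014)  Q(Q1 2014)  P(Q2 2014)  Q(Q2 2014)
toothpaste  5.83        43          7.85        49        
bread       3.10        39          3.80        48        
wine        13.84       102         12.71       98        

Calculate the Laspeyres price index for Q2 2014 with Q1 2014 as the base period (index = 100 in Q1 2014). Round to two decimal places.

Laspeyres price index uses base-period quantities as weights.
ΣP(Q2 2014)·Q(Q1 2014) = 7.85×43 + 3.80×39 + 12.71×102 = 337.55 + 148.2 + 1296.42 = 1782.17
ΣP(Q1 2014)·Q(Q1 2014) = 5.83×43 + 3.10×39 + 13.84×102 = 250.69 + 120.9 + 1411.68 = 1783.27
Index = 1782.17 / 1783.27 × 100 = 99.9383

99.94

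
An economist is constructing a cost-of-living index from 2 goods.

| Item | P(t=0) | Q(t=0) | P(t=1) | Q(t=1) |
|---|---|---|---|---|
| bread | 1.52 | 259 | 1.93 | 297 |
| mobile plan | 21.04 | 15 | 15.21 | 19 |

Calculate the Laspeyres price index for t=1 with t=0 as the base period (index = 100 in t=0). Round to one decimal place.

102.6

Laspeyres price index uses base-period quantities as weights.
ΣP(t=1)·Q(t=0) = 1.93×259 + 15.21×15 = 499.87 + 228.15 = 728.02
ΣP(t=0)·Q(t=0) = 1.52×259 + 21.04×15 = 393.68 + 315.6 = 709.28
Index = 728.02 / 709.28 × 100 = 102.6421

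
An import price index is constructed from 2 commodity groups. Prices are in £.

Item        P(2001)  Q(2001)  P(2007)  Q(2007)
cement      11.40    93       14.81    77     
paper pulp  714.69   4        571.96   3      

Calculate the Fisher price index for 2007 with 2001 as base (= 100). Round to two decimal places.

94.02

Laspeyres component (base-period weights):
ΣP(2007)Q(2001) = 14.81×93 + 571.96×4 = 1377.33 + 2287.84 = 3665.17
ΣP(2001)Q(2001) = 11.40×93 + 714.69×4 = 1060.2 + 2858.76 = 3918.96
L = 3665.17 / 3918.96 × 100 = 93.5240
Paasche component (current-period weights):
ΣP(2007)Q(2007) = 14.81×77 + 571.96×3 = 1140.37 + 1715.88 = 2856.25
ΣP(2001)Q(2007) = 11.40×77 + 714.69×3 = 877.8 + 2144.07 = 3021.87
P = 2856.25 / 3021.87 × 100 = 94.5193
Fisher = √(L × P) = √(93.5240 × 94.5193) = 94.0204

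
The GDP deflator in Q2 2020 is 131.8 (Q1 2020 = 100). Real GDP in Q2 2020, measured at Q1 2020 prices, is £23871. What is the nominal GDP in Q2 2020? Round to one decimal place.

Nominal = Real × (Index/100) = 23871 × (131.8/100)
        = 23871 × 1.318 = 31461.9780

31462.0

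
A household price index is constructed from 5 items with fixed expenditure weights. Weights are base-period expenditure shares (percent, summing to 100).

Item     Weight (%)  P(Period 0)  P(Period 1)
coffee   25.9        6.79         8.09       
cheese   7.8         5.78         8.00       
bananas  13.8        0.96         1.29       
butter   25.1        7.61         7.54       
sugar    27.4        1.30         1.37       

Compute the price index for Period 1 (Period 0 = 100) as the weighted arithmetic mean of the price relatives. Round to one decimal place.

coffee: 25.9 × (8.09/6.79) = 25.9 × 1.191458 = 30.8588
cheese: 7.8 × (8.00/5.78) = 7.8 × 1.384083 = 10.7958
bananas: 13.8 × (1.29/0.96) = 13.8 × 1.343750 = 18.5437
butter: 25.1 × (7.54/7.61) = 25.1 × 0.990802 = 24.8691
sugar: 27.4 × (1.37/1.30) = 27.4 × 1.053846 = 28.8754
Index = Σ wᵢ·(p₁ᵢ/p₀ᵢ) = 30.8588 + 10.7958 + 18.5437 + 24.8691 + 28.8754 = 113.9429

113.9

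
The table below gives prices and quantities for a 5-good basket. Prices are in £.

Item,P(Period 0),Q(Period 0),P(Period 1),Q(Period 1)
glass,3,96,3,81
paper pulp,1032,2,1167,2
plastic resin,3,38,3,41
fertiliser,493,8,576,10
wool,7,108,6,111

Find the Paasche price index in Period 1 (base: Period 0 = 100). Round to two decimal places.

Paasche price index uses current-period quantities as weights.
ΣP(Period 1)·Q(Period 1) = 3×81 + 1167×2 + 3×41 + 576×10 + 6×111 = 243 + 2334 + 123 + 5760 + 666 = 9126
ΣP(Period 0)·Q(Period 1) = 3×81 + 1032×2 + 3×41 + 493×10 + 7×111 = 243 + 2064 + 123 + 4930 + 777 = 8137
Index = 9126 / 8137 × 100 = 112.1544

112.15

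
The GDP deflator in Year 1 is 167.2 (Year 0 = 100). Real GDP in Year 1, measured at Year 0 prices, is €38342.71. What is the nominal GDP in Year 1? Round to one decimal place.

Nominal = Real × (Index/100) = 38342.71 × (167.2/100)
        = 38342.71 × 1.672 = 64109.0111

64109.0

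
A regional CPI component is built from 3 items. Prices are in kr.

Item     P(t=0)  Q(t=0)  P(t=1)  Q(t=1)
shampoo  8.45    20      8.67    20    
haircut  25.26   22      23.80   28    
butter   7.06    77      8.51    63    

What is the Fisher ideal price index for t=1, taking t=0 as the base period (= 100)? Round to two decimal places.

Laspeyres component (base-period weights):
ΣP(t=1)Q(t=0) = 8.67×20 + 23.80×22 + 8.51×77 = 173.4 + 523.6 + 655.27 = 1352.27
ΣP(t=0)Q(t=0) = 8.45×20 + 25.26×22 + 7.06×77 = 169 + 555.72 + 543.62 = 1268.34
L = 1352.27 / 1268.34 × 100 = 106.6173
Paasche component (current-period weights):
ΣP(t=1)Q(t=1) = 8.67×20 + 23.80×28 + 8.51×63 = 173.4 + 666.4 + 536.13 = 1375.93
ΣP(t=0)Q(t=1) = 8.45×20 + 25.26×28 + 7.06×63 = 169 + 707.28 + 444.78 = 1321.06
P = 1375.93 / 1321.06 × 100 = 104.1535
Fisher = √(L × P) = √(106.6173 × 104.1535) = 105.3782

105.38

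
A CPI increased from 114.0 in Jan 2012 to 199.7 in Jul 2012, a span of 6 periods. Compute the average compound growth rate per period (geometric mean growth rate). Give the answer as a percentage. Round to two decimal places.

Growth factor = (199.7/114.0)^(1/6) = (1.751754)^(1/6) = 1.097941
Growth rate = 1.097941 − 1 = 0.097941 = 9.7941%

9.79%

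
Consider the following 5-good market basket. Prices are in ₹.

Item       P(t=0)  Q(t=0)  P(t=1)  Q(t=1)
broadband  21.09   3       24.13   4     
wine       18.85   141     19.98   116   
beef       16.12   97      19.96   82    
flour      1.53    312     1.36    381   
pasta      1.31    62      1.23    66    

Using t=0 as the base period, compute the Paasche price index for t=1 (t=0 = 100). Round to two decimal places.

109.10

Paasche price index uses current-period quantities as weights.
ΣP(t=1)·Q(t=1) = 24.13×4 + 19.98×116 + 19.96×82 + 1.36×381 + 1.23×66 = 96.52 + 2317.68 + 1636.72 + 518.16 + 81.18 = 4650.26
ΣP(t=0)·Q(t=1) = 21.09×4 + 18.85×116 + 16.12×82 + 1.53×381 + 1.31×66 = 84.36 + 2186.6 + 1321.84 + 582.93 + 86.46 = 4262.19
Index = 4650.26 / 4262.19 × 100 = 109.1049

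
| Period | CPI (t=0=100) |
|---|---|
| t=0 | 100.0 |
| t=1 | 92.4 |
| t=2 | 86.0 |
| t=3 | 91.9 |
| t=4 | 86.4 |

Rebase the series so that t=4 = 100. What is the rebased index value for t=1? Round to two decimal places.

106.94

Rebased(t=1) = 92.4 / 86.4 × 100 = 106.9444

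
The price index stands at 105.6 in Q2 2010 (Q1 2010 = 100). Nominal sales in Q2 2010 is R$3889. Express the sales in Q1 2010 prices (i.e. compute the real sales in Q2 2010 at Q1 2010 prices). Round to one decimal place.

3682.8

Real = Nominal ÷ (Index/100) = 3889 ÷ (105.6/100)
     = 3889 ÷ 1.056 = 3682.7652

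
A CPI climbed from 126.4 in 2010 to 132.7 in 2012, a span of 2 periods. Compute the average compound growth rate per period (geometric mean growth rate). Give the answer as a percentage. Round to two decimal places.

Growth factor = (132.7/126.4)^(1/2) = (1.049842)^(1/2) = 1.024618
Growth rate = 1.024618 − 1 = 0.024618 = 2.4618%

2.46%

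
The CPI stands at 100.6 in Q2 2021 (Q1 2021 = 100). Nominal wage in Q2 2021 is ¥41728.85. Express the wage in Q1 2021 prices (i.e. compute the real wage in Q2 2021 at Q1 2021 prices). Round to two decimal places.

Real = Nominal ÷ (Index/100) = 41728.85 ÷ (100.6/100)
     = 41728.85 ÷ 1.006 = 41479.9702

41479.97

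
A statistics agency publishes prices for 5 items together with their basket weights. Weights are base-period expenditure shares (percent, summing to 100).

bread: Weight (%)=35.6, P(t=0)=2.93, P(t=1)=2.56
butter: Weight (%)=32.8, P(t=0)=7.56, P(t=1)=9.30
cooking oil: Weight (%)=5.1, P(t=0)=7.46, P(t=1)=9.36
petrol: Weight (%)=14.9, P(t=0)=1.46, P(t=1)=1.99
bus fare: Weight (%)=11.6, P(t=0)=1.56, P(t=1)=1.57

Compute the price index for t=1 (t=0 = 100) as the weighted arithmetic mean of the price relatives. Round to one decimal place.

109.8

bread: 35.6 × (2.56/2.93) = 35.6 × 0.873720 = 31.1044
butter: 32.8 × (9.30/7.56) = 32.8 × 1.230159 = 40.3492
cooking oil: 5.1 × (9.36/7.46) = 5.1 × 1.254692 = 6.3989
petrol: 14.9 × (1.99/1.46) = 14.9 × 1.363014 = 20.3089
bus fare: 11.6 × (1.57/1.56) = 11.6 × 1.006410 = 11.6744
Index = Σ wᵢ·(p₁ᵢ/p₀ᵢ) = 31.1044 + 40.3492 + 6.3989 + 20.3089 + 11.6744 = 109.8358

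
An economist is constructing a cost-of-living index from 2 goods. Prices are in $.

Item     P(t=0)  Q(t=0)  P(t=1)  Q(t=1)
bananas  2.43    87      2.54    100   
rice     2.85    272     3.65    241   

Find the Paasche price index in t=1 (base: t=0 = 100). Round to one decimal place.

121.9

Paasche price index uses current-period quantities as weights.
ΣP(t=1)·Q(t=1) = 2.54×100 + 3.65×241 = 254 + 879.65 = 1133.65
ΣP(t=0)·Q(t=1) = 2.43×100 + 2.85×241 = 243 + 686.85 = 929.85
Index = 1133.65 / 929.85 × 100 = 121.9175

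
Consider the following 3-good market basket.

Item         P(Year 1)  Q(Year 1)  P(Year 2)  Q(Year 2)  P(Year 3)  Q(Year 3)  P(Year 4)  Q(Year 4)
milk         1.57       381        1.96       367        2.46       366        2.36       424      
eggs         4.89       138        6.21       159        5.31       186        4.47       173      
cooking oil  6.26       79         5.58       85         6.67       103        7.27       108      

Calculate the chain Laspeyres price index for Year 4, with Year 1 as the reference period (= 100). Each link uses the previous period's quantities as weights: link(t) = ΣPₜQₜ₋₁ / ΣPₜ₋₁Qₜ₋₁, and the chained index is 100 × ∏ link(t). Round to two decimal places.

116.48

Link Year 1→Year 2:
ΣP(Year 2)Q(Year 1) = 1.96×381 + 6.21×138 + 5.58×79 = 746.76 + 856.98 + 440.82 = 2044.56
ΣP(Year 1)Q(Year 1) = 1.57×381 + 4.89×138 + 6.26×79 = 598.17 + 674.82 + 494.54 = 1767.53
link = 2044.56/1767.53 = 1.156733
Link Year 2→Year 3:
ΣP(Year 3)Q(Year 2) = 2.46×367 + 5.31×159 + 6.67×85 = 902.82 + 844.29 + 566.95 = 2314.06
ΣP(Year 2)Q(Year 2) = 1.96×367 + 6.21×159 + 5.58×85 = 719.32 + 987.39 + 474.3 = 2181.01
link = 2314.06/2181.01 = 1.061004
Link Year 3→Year 4:
ΣP(Year 4)Q(Year 3) = 2.36×366 + 4.47×186 + 7.27×103 = 863.76 + 831.42 + 748.81 = 2443.99
ΣP(Year 3)Q(Year 3) = 2.46×366 + 5.31×186 + 6.67×103 = 900.36 + 987.66 + 687.01 = 2575.03
link = 2443.99/2575.03 = 0.949111
Chained index = 100 × 1.156733 × 1.061004 × 0.949111 = 116.4842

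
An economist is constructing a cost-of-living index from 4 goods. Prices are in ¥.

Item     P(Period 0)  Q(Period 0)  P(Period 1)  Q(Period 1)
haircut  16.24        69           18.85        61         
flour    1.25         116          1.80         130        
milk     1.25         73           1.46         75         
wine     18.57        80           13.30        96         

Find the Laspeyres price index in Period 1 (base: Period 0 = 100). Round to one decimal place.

Laspeyres price index uses base-period quantities as weights.
ΣP(Period 1)·Q(Period 0) = 18.85×69 + 1.80×116 + 1.46×73 + 13.30×80 = 1300.65 + 208.8 + 106.58 + 1064 = 2680.03
ΣP(Period 0)·Q(Period 0) = 16.24×69 + 1.25×116 + 1.25×73 + 18.57×80 = 1120.56 + 145 + 91.25 + 1485.6 = 2842.41
Index = 2680.03 / 2842.41 × 100 = 94.2872

94.3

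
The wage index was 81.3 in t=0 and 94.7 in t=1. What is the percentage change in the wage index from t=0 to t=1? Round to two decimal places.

16.48%

Change = (94.7 − 81.3) / 81.3 × 100
       = 13.4 / 81.3 × 100 = 16.4822%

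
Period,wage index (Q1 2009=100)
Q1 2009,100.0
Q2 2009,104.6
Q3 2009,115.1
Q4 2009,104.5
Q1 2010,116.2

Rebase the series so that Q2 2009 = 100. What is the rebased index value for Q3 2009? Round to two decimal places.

Rebased(Q3 2009) = 115.1 / 104.6 × 100 = 110.0382

110.04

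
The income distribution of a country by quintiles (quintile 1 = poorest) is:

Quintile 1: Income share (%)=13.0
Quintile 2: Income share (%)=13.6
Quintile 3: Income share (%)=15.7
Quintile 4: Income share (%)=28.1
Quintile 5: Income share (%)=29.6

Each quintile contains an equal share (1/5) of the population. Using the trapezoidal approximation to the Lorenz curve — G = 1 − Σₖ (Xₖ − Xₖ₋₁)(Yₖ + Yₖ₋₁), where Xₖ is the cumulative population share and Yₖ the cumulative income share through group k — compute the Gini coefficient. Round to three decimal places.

0.191

Cumulative income shares Yₖ: 0.1300, 0.2660, 0.4230, 0.7040, 1.0000
Σ (Xₖ−Xₖ₋₁)(Yₖ+Yₖ₋₁) = (1/5)(0.1300+0.0000) + (1/5)(0.2660+0.1300) + (1/5)(0.4230+0.2660) + (1/5)(0.7040+0.4230) + (1/5)(1.0000+0.7040)
  = 0.0260 + 0.0792 + 0.1378 + 0.2254 + 0.3408 = 0.8092
G = 1 − 0.8092 = 0.1908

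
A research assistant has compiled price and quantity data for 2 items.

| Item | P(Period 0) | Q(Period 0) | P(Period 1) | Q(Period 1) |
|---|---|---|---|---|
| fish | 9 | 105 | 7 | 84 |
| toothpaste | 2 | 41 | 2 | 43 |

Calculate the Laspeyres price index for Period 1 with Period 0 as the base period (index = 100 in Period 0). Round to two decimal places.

Laspeyres price index uses base-period quantities as weights.
ΣP(Period 1)·Q(Period 0) = 7×105 + 2×41 = 735 + 82 = 817
ΣP(Period 0)·Q(Period 0) = 9×105 + 2×41 = 945 + 82 = 1027
Index = 817 / 1027 × 100 = 79.5521

79.55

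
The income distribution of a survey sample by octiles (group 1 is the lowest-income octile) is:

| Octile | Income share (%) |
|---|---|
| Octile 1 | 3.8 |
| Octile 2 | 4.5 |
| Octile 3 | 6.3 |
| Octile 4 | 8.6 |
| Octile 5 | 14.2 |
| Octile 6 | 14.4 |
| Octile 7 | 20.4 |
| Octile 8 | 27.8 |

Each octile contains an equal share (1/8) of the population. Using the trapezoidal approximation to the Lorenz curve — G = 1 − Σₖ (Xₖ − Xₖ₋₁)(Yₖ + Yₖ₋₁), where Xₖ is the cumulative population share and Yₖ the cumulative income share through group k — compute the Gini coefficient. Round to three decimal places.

Cumulative income shares Yₖ: 0.0380, 0.0830, 0.1460, 0.2320, 0.3740, 0.5180, 0.7220, 1.0000
Σ (Xₖ−Xₖ₋₁)(Yₖ+Yₖ₋₁) = (1/8)(0.0380+0.0000) + (1/8)(0.0830+0.0380) + (1/8)(0.1460+0.0830) + (1/8)(0.2320+0.1460) + (1/8)(0.3740+0.2320) + (1/8)(0.5180+0.3740) + (1/8)(0.7220+0.5180) + (1/8)(1.0000+0.7220)
  = 0.0047 + 0.0151 + 0.0286 + 0.0473 + 0.0757 + 0.1115 + 0.1550 + 0.2152 = 0.6532
G = 1 − 0.6532 = 0.3468

0.347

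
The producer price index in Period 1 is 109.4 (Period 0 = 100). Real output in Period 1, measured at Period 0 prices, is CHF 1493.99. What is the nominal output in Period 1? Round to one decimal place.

Nominal = Real × (Index/100) = 1493.99 × (109.4/100)
        = 1493.99 × 1.094 = 1634.4251

1634.4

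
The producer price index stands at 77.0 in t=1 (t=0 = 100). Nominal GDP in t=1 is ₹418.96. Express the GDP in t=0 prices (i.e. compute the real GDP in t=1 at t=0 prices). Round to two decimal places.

544.10

Real = Nominal ÷ (Index/100) = 418.96 ÷ (77.0/100)
     = 418.96 ÷ 0.770 = 544.1039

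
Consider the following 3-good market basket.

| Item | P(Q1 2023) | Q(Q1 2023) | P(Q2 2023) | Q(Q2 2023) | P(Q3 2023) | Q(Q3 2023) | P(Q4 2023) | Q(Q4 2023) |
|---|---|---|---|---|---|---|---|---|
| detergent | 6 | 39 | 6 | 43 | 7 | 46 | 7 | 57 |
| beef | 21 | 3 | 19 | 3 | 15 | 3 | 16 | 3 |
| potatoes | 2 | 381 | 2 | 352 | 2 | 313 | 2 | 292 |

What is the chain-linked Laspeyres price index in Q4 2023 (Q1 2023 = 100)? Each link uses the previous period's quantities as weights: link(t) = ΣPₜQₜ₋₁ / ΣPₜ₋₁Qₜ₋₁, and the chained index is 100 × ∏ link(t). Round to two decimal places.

102.77

Link Q1 2023→Q2 2023:
ΣP(Q2 2023)Q(Q1 2023) = 6×39 + 19×3 + 2×381 = 234 + 57 + 762 = 1053
ΣP(Q1 2023)Q(Q1 2023) = 6×39 + 21×3 + 2×381 = 234 + 63 + 762 = 1059
link = 1053/1059 = 0.994334
Link Q2 2023→Q3 2023:
ΣP(Q3 2023)Q(Q2 2023) = 7×43 + 15×3 + 2×352 = 301 + 45 + 704 = 1050
ΣP(Q2 2023)Q(Q2 2023) = 6×43 + 19×3 + 2×352 = 258 + 57 + 704 = 1019
link = 1050/1019 = 1.030422
Link Q3 2023→Q4 2023:
ΣP(Q4 2023)Q(Q3 2023) = 7×46 + 16×3 + 2×313 = 322 + 48 + 626 = 996
ΣP(Q3 2023)Q(Q3 2023) = 7×46 + 15×3 + 2×313 = 322 + 45 + 626 = 993
link = 996/993 = 1.003021
Chained index = 100 × 0.994334 × 1.030422 × 1.003021 = 102.7679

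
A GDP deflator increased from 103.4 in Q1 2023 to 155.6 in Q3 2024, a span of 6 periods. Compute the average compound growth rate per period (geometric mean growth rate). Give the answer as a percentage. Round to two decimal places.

Growth factor = (155.6/103.4)^(1/6) = (1.504836)^(1/6) = 1.070487
Growth rate = 1.070487 − 1 = 0.070487 = 7.0487%

7.05%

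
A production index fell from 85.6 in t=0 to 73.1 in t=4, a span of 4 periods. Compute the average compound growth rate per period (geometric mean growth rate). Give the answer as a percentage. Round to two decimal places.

-3.87%

Growth factor = (73.1/85.6)^(1/4) = (0.853972)^(1/4) = 0.961304
Growth rate = 0.961304 − 1 = -0.038696 = -3.8696%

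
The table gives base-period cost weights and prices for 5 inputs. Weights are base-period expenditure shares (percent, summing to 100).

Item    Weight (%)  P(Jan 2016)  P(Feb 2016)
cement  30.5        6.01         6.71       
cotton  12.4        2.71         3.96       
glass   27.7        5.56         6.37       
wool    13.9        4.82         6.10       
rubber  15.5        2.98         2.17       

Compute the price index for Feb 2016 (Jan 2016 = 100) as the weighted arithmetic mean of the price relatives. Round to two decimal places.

cement: 30.5 × (6.71/6.01) = 30.5 × 1.116473 = 34.0524
cotton: 12.4 × (3.96/2.71) = 12.4 × 1.461255 = 18.1196
glass: 27.7 × (6.37/5.56) = 27.7 × 1.145683 = 31.7354
wool: 13.9 × (6.10/4.82) = 13.9 × 1.265560 = 17.5913
rubber: 15.5 × (2.17/2.98) = 15.5 × 0.728188 = 11.2869
Index = Σ wᵢ·(p₁ᵢ/p₀ᵢ) = 34.0524 + 18.1196 + 31.7354 + 17.5913 + 11.2869 = 112.7856

112.79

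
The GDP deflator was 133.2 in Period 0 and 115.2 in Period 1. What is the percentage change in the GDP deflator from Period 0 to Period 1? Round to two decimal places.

Change = (115.2 − 133.2) / 133.2 × 100
       = -18.0 / 133.2 × 100 = -13.5135%

-13.51%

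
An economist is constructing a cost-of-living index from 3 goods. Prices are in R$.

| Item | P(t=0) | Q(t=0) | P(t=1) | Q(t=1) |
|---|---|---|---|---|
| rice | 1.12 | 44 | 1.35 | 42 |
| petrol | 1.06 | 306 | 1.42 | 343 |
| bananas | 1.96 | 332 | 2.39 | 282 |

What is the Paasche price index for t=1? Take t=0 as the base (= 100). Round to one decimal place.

Paasche price index uses current-period quantities as weights.
ΣP(t=1)·Q(t=1) = 1.35×42 + 1.42×343 + 2.39×282 = 56.7 + 487.06 + 673.98 = 1217.74
ΣP(t=0)·Q(t=1) = 1.12×42 + 1.06×343 + 1.96×282 = 47.04 + 363.58 + 552.72 = 963.34
Index = 1217.74 / 963.34 × 100 = 126.4081

126.4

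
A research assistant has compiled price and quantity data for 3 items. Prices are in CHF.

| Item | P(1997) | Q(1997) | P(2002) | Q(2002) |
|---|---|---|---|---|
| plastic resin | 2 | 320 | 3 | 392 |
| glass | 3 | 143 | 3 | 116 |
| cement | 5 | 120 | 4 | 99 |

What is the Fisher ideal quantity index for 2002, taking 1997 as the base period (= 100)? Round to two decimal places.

Laspeyres component (base-period weights):
ΣP(1997)Q(2002) = 2×392 + 3×116 + 5×99 = 784 + 348 + 495 = 1627
ΣP(1997)Q(1997) = 2×320 + 3×143 + 5×120 = 640 + 429 + 600 = 1669
L = 1627 / 1669 × 100 = 97.4835
Paasche component (current-period weights):
ΣP(2002)Q(2002) = 3×392 + 3×116 + 4×99 = 1176 + 348 + 396 = 1920
ΣP(2002)Q(1997) = 3×320 + 3×143 + 4×120 = 960 + 429 + 480 = 1869
P = 1920 / 1869 × 100 = 102.7287
Fisher = √(L × P) = √(97.4835 × 102.7287) = 100.0718

100.07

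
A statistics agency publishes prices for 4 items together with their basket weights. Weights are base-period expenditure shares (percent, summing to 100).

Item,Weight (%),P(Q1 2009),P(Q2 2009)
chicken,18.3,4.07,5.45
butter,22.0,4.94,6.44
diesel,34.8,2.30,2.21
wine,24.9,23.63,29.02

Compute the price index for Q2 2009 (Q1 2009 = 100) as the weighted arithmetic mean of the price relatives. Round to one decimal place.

chicken: 18.3 × (5.45/4.07) = 18.3 × 1.339066 = 24.5049
butter: 22.0 × (6.44/4.94) = 22.0 × 1.303644 = 28.6802
diesel: 34.8 × (2.21/2.30) = 34.8 × 0.960870 = 33.4383
wine: 24.9 × (29.02/23.63) = 24.9 × 1.228100 = 30.5797
Index = Σ wᵢ·(p₁ᵢ/p₀ᵢ) = 24.5049 + 28.6802 + 33.4383 + 30.5797 = 117.2030

117.2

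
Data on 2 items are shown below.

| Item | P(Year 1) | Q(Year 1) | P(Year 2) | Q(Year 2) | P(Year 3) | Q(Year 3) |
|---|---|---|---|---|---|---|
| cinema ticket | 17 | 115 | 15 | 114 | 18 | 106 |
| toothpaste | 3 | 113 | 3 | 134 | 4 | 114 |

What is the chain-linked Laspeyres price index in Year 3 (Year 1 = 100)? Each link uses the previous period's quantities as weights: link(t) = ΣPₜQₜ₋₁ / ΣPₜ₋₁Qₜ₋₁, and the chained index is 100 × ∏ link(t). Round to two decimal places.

110.25

Link Year 1→Year 2:
ΣP(Year 2)Q(Year 1) = 15×115 + 3×113 = 1725 + 339 = 2064
ΣP(Year 1)Q(Year 1) = 17×115 + 3×113 = 1955 + 339 = 2294
link = 2064/2294 = 0.899738
Link Year 2→Year 3:
ΣP(Year 3)Q(Year 2) = 18×114 + 4×134 = 2052 + 536 = 2588
ΣP(Year 2)Q(Year 2) = 15×114 + 3×134 = 1710 + 402 = 2112
link = 2588/2112 = 1.225379
Chained index = 100 × 0.899738 × 1.225379 = 110.2520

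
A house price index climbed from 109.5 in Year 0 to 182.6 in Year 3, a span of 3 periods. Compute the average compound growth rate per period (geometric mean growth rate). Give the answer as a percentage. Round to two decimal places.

18.58%

Growth factor = (182.6/109.5)^(1/3) = (1.667580)^(1/3) = 1.185848
Growth rate = 1.185848 − 1 = 0.185848 = 18.5848%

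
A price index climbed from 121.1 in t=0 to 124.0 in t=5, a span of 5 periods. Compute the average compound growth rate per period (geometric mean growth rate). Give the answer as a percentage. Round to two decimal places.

0.47%

Growth factor = (124.0/121.1)^(1/5) = (1.023947)^(1/5) = 1.004744
Growth rate = 1.004744 − 1 = 0.004744 = 0.4744%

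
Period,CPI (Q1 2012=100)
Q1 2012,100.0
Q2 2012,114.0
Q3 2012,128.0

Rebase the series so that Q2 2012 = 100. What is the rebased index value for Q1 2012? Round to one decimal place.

Rebased(Q1 2012) = 100.0 / 114.0 × 100 = 87.7193

87.7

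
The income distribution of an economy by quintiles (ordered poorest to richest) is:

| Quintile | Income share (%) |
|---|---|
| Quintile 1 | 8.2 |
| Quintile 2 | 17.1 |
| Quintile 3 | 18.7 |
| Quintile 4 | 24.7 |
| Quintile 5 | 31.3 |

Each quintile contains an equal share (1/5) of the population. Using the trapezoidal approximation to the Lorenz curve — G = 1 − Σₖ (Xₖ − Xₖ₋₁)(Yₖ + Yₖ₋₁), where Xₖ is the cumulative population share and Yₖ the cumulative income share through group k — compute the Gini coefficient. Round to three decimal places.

Cumulative income shares Yₖ: 0.0820, 0.2530, 0.4400, 0.6870, 1.0000
Σ (Xₖ−Xₖ₋₁)(Yₖ+Yₖ₋₁) = (1/5)(0.0820+0.0000) + (1/5)(0.2530+0.0820) + (1/5)(0.4400+0.2530) + (1/5)(0.6870+0.4400) + (1/5)(1.0000+0.6870)
  = 0.0164 + 0.0670 + 0.1386 + 0.2254 + 0.3374 = 0.7848
G = 1 − 0.7848 = 0.2152

0.215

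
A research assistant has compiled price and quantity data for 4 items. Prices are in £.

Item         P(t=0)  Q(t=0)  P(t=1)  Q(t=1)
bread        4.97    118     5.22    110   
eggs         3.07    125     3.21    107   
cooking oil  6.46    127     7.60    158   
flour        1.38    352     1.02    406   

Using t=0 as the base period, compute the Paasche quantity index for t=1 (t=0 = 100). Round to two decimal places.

Paasche quantity index uses current-period prices as weights.
ΣP(t=1)·Q(t=1) = 5.22×110 + 3.21×107 + 7.60×158 + 1.02×406 = 574.2 + 343.47 + 1200.8 + 414.12 = 2532.59
ΣP(t=1)·Q(t=0) = 5.22×118 + 3.21×125 + 7.60×127 + 1.02×352 = 615.96 + 401.25 + 965.2 + 359.04 = 2341.45
Index = 2532.59 / 2341.45 × 100 = 108.1633

108.16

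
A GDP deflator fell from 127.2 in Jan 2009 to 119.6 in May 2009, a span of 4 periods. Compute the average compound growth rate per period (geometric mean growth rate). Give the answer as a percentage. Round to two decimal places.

Growth factor = (119.6/127.2)^(1/4) = (0.940252)^(1/4) = 0.984716
Growth rate = 0.984716 − 1 = -0.015284 = -1.5284%

-1.53%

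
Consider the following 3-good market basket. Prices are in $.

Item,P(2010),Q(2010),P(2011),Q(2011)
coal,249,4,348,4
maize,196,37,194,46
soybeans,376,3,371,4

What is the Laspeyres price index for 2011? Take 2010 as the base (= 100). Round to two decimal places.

103.27

Laspeyres price index uses base-period quantities as weights.
ΣP(2011)·Q(2010) = 348×4 + 194×37 + 371×3 = 1392 + 7178 + 1113 = 9683
ΣP(2010)·Q(2010) = 249×4 + 196×37 + 376×3 = 996 + 7252 + 1128 = 9376
Index = 9683 / 9376 × 100 = 103.2743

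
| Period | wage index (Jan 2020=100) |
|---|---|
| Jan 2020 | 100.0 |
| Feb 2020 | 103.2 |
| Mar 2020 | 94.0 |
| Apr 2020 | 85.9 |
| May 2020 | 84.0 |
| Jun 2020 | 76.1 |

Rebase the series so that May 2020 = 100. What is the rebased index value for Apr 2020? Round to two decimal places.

102.26

Rebased(Apr 2020) = 85.9 / 84.0 × 100 = 102.2619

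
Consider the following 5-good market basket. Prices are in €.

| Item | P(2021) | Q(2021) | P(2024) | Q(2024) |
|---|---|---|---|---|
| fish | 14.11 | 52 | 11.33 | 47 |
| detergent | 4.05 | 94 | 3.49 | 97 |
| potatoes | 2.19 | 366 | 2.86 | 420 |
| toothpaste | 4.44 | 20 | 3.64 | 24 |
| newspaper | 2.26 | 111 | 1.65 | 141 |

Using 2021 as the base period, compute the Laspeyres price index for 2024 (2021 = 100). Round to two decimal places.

Laspeyres price index uses base-period quantities as weights.
ΣP(2024)·Q(2021) = 11.33×52 + 3.49×94 + 2.86×366 + 3.64×20 + 1.65×111 = 589.16 + 328.06 + 1046.76 + 72.8 + 183.15 = 2219.93
ΣP(2021)·Q(2021) = 14.11×52 + 4.05×94 + 2.19×366 + 4.44×20 + 2.26×111 = 733.72 + 380.7 + 801.54 + 88.8 + 250.86 = 2255.62
Index = 2219.93 / 2255.62 × 100 = 98.4177

98.42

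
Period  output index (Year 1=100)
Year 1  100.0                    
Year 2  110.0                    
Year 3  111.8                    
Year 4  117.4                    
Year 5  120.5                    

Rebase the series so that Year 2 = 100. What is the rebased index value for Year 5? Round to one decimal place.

Rebased(Year 5) = 120.5 / 110.0 × 100 = 109.5455

109.5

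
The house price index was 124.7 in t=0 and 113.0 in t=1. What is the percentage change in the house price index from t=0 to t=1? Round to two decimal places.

-9.38%

Change = (113.0 − 124.7) / 124.7 × 100
       = -11.7 / 124.7 × 100 = -9.3825%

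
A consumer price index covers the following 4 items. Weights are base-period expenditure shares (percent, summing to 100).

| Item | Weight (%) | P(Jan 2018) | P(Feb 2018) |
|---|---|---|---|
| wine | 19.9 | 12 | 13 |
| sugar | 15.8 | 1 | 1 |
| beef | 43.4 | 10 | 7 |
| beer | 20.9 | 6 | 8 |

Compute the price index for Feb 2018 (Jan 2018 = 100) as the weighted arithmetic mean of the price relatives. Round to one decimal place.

95.6

wine: 19.9 × (13/12) = 19.9 × 1.083333 = 21.5583
sugar: 15.8 × (1/1) = 15.8 × 1.000000 = 15.8000
beef: 43.4 × (7/10) = 43.4 × 0.700000 = 30.3800
beer: 20.9 × (8/6) = 20.9 × 1.333333 = 27.8667
Index = Σ wᵢ·(p₁ᵢ/p₀ᵢ) = 21.5583 + 15.8000 + 30.3800 + 27.8667 = 95.6050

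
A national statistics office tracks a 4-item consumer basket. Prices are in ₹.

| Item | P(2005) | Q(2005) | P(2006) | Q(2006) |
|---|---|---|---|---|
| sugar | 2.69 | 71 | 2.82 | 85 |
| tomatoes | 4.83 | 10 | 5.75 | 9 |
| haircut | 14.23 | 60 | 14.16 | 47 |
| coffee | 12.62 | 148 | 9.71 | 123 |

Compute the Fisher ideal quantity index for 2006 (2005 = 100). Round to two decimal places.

Laspeyres component (base-period weights):
ΣP(2005)Q(2006) = 2.69×85 + 4.83×9 + 14.23×47 + 12.62×123 = 228.65 + 43.47 + 668.81 + 1552.26 = 2493.19
ΣP(2005)Q(2005) = 2.69×71 + 4.83×10 + 14.23×60 + 12.62×148 = 190.99 + 48.3 + 853.8 + 1867.76 = 2960.85
L = 2493.19 / 2960.85 × 100 = 84.2052
Paasche component (current-period weights):
ΣP(2006)Q(2006) = 2.82×85 + 5.75×9 + 14.16×47 + 9.71×123 = 239.7 + 51.75 + 665.52 + 1194.33 = 2151.3
ΣP(2006)Q(2005) = 2.82×71 + 5.75×10 + 14.16×60 + 9.71×148 = 200.22 + 57.5 + 849.6 + 1437.08 = 2544.4
P = 2151.3 / 2544.4 × 100 = 84.5504
Fisher = √(L × P) = √(84.2052 × 84.5504) = 84.3776

84.38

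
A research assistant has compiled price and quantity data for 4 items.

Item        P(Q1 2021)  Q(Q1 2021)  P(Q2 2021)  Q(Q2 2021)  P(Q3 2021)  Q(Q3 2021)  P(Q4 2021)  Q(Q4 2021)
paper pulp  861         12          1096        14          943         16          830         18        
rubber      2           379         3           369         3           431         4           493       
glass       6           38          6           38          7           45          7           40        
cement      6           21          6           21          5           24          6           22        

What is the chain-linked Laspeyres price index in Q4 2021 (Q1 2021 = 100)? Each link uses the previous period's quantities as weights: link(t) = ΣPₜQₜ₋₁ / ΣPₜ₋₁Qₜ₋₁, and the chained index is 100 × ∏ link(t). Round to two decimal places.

102.78

Link Q1 2021→Q2 2021:
ΣP(Q2 2021)Q(Q1 2021) = 1096×12 + 3×379 + 6×38 + 6×21 = 13152 + 1137 + 228 + 126 = 14643
ΣP(Q1 2021)Q(Q1 2021) = 861×12 + 2×379 + 6×38 + 6×21 = 10332 + 758 + 228 + 126 = 11444
link = 14643/11444 = 1.279535
Link Q2 2021→Q3 2021:
ΣP(Q3 2021)Q(Q2 2021) = 943×14 + 3×369 + 7×38 + 5×21 = 13202 + 1107 + 266 + 105 = 14680
ΣP(Q2 2021)Q(Q2 2021) = 1096×14 + 3×369 + 6×38 + 6×21 = 15344 + 1107 + 228 + 126 = 16805
link = 14680/16805 = 0.873550
Link Q3 2021→Q4 2021:
ΣP(Q4 2021)Q(Q3 2021) = 830×16 + 4×431 + 7×45 + 6×24 = 13280 + 1724 + 315 + 144 = 15463
ΣP(Q3 2021)Q(Q3 2021) = 943×16 + 3×431 + 7×45 + 5×24 = 15088 + 1293 + 315 + 120 = 16816
link = 15463/16816 = 0.919541
Chained index = 100 × 1.279535 × 0.873550 × 0.919541 = 102.7805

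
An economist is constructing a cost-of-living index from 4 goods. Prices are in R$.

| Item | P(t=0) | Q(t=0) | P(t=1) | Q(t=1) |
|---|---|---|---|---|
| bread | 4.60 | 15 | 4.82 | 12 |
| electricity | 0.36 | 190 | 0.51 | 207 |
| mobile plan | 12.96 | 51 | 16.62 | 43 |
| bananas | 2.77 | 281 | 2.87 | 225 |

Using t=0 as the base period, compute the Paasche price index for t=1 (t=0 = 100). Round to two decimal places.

Paasche price index uses current-period quantities as weights.
ΣP(t=1)·Q(t=1) = 4.82×12 + 0.51×207 + 16.62×43 + 2.87×225 = 57.84 + 105.57 + 714.66 + 645.75 = 1523.82
ΣP(t=0)·Q(t=1) = 4.60×12 + 0.36×207 + 12.96×43 + 2.77×225 = 55.2 + 74.52 + 557.28 + 623.25 = 1310.25
Index = 1523.82 / 1310.25 × 100 = 116.2999

116.30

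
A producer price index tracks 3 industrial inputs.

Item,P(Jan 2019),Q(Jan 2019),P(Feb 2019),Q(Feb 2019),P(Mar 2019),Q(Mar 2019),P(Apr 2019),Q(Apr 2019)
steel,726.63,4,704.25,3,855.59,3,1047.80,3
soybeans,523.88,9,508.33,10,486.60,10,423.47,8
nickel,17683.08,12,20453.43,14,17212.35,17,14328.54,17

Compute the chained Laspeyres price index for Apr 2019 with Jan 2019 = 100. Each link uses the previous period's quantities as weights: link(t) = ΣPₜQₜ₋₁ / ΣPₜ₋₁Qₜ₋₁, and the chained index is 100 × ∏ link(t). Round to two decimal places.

Link Jan 2019→Feb 2019:
ΣP(Feb 2019)Q(Jan 2019) = 704.25×4 + 508.33×9 + 20453.43×12 = 2817 + 4574.97 + 245441.16 = 252833.13
ΣP(Jan 2019)Q(Jan 2019) = 726.63×4 + 523.88×9 + 17683.08×12 = 2906.52 + 4714.92 + 212196.96 = 219818.4
link = 252833.13/219818.4 = 1.150191
Link Feb 2019→Mar 2019:
ΣP(Mar 2019)Q(Feb 2019) = 855.59×3 + 486.60×10 + 17212.35×14 = 2566.77 + 4866 + 240972.9 = 248405.67
ΣP(Feb 2019)Q(Feb 2019) = 704.25×3 + 508.33×10 + 20453.43×14 = 2112.75 + 5083.3 + 286348.02 = 293544.07
link = 248405.67/293544.07 = 0.846230
Link Mar 2019→Apr 2019:
ΣP(Apr 2019)Q(Mar 2019) = 1047.80×3 + 423.47×10 + 14328.54×17 = 3143.4 + 4234.7 + 243585.18 = 250963.28
ΣP(Mar 2019)Q(Mar 2019) = 855.59×3 + 486.60×10 + 17212.35×17 = 2566.77 + 4866 + 292609.95 = 300042.72
link = 250963.28/300042.72 = 0.836425
Chained index = 100 × 1.150191 × 0.846230 × 0.836425 = 81.4114

81.41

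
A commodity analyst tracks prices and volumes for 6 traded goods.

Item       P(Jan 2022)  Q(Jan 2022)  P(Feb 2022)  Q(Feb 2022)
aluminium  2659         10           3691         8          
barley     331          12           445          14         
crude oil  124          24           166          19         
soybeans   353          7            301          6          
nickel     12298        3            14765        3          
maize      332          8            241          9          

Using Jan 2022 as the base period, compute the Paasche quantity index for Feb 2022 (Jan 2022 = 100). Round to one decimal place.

92.2

Paasche quantity index uses current-period prices as weights.
ΣP(Feb 2022)·Q(Feb 2022) = 3691×8 + 445×14 + 166×19 + 301×6 + 14765×3 + 241×9 = 29528 + 6230 + 3154 + 1806 + 44295 + 2169 = 87182
ΣP(Feb 2022)·Q(Jan 2022) = 3691×10 + 445×12 + 166×24 + 301×7 + 14765×3 + 241×8 = 36910 + 5340 + 3984 + 2107 + 44295 + 1928 = 94564
Index = 87182 / 94564 × 100 = 92.1936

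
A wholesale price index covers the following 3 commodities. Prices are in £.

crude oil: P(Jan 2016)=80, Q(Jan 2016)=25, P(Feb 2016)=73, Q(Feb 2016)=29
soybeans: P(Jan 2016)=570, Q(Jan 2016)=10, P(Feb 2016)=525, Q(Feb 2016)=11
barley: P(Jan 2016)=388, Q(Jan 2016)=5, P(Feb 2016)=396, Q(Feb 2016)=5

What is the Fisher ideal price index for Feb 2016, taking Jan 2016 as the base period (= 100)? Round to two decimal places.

93.84

Laspeyres component (base-period weights):
ΣP(Feb 2016)Q(Jan 2016) = 73×25 + 525×10 + 396×5 = 1825 + 5250 + 1980 = 9055
ΣP(Jan 2016)Q(Jan 2016) = 80×25 + 570×10 + 388×5 = 2000 + 5700 + 1940 = 9640
L = 9055 / 9640 × 100 = 93.9315
Paasche component (current-period weights):
ΣP(Feb 2016)Q(Feb 2016) = 73×29 + 525×11 + 396×5 = 2117 + 5775 + 1980 = 9872
ΣP(Jan 2016)Q(Feb 2016) = 80×29 + 570×11 + 388×5 = 2320 + 6270 + 1940 = 10530
P = 9872 / 10530 × 100 = 93.7512
Fisher = √(L × P) = √(93.9315 × 93.7512) = 93.8413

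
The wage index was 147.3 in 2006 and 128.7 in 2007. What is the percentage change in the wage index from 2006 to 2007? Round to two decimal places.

-12.63%

Change = (128.7 − 147.3) / 147.3 × 100
       = -18.6 / 147.3 × 100 = -12.6273%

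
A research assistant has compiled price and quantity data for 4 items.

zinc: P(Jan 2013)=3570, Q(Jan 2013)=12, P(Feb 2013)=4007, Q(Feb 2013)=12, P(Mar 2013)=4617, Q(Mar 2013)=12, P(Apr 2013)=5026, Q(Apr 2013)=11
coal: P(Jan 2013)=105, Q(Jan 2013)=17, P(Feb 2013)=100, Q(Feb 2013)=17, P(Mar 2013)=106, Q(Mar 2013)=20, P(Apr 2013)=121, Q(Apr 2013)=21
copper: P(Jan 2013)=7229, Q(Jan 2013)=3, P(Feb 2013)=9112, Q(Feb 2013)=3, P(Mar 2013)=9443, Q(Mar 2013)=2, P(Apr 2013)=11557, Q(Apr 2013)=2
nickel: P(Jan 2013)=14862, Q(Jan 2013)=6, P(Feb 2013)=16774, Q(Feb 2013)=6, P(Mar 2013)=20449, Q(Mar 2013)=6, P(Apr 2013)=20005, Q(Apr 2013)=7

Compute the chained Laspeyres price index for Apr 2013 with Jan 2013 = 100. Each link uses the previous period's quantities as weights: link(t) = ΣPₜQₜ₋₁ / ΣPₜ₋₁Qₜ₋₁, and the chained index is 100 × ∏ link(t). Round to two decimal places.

Link Jan 2013→Feb 2013:
ΣP(Feb 2013)Q(Jan 2013) = 4007×12 + 100×17 + 9112×3 + 16774×6 = 48084 + 1700 + 27336 + 100644 = 177764
ΣP(Jan 2013)Q(Jan 2013) = 3570×12 + 105×17 + 7229×3 + 14862×6 = 42840 + 1785 + 21687 + 89172 = 155484
link = 177764/155484 = 1.143294
Link Feb 2013→Mar 2013:
ΣP(Mar 2013)Q(Feb 2013) = 4617×12 + 106×17 + 9443×3 + 20449×6 = 55404 + 1802 + 28329 + 122694 = 208229
ΣP(Feb 2013)Q(Feb 2013) = 4007×12 + 100×17 + 9112×3 + 16774×6 = 48084 + 1700 + 27336 + 100644 = 177764
link = 208229/177764 = 1.171379
Link Mar 2013→Apr 2013:
ΣP(Apr 2013)Q(Mar 2013) = 5026×12 + 121×20 + 11557×2 + 20005×6 = 60312 + 2420 + 23114 + 120030 = 205876
ΣP(Mar 2013)Q(Mar 2013) = 4617×12 + 106×20 + 9443×2 + 20449×6 = 55404 + 2120 + 18886 + 122694 = 199104
link = 205876/199104 = 1.034012
Chained index = 100 × 1.143294 × 1.171379 × 1.034012 = 138.4781

138.48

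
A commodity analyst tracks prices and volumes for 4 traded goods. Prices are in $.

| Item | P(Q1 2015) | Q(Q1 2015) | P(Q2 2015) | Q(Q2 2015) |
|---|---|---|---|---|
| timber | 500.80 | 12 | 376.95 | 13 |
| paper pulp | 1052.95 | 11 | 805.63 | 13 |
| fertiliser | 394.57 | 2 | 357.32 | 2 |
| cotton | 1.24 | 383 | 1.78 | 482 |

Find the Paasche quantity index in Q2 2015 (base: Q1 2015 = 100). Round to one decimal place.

114.6

Paasche quantity index uses current-period prices as weights.
ΣP(Q2 2015)·Q(Q2 2015) = 376.95×13 + 805.63×13 + 357.32×2 + 1.78×482 = 4900.35 + 10473.19 + 714.64 + 857.96 = 16946.14
ΣP(Q2 2015)·Q(Q1 2015) = 376.95×12 + 805.63×11 + 357.32×2 + 1.78×383 = 4523.4 + 8861.93 + 714.64 + 681.74 = 14781.71
Index = 16946.14 / 14781.71 × 100 = 114.6426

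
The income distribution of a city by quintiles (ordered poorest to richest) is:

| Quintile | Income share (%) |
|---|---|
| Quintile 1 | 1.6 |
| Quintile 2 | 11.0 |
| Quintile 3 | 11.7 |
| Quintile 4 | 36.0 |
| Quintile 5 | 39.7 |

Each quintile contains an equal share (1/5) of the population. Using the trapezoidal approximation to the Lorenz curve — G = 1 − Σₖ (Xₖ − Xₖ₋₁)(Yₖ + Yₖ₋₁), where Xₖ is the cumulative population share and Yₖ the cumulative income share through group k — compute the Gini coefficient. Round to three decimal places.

0.405

Cumulative income shares Yₖ: 0.0160, 0.1260, 0.2430, 0.6030, 1.0000
Σ (Xₖ−Xₖ₋₁)(Yₖ+Yₖ₋₁) = (1/5)(0.0160+0.0000) + (1/5)(0.1260+0.0160) + (1/5)(0.2430+0.1260) + (1/5)(0.6030+0.2430) + (1/5)(1.0000+0.6030)
  = 0.0032 + 0.0284 + 0.0738 + 0.1692 + 0.3206 = 0.5952
G = 1 − 0.5952 = 0.4048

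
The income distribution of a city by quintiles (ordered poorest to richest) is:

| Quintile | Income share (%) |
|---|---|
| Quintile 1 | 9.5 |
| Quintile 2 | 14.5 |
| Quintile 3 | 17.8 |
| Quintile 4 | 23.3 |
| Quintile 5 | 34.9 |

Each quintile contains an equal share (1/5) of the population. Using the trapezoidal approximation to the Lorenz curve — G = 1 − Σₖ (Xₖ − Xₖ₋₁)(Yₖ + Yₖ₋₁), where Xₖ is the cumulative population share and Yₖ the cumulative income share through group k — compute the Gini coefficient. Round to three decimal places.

Cumulative income shares Yₖ: 0.0950, 0.2400, 0.4180, 0.6510, 1.0000
Σ (Xₖ−Xₖ₋₁)(Yₖ+Yₖ₋₁) = (1/5)(0.0950+0.0000) + (1/5)(0.2400+0.0950) + (1/5)(0.4180+0.2400) + (1/5)(0.6510+0.4180) + (1/5)(1.0000+0.6510)
  = 0.0190 + 0.0670 + 0.1316 + 0.2138 + 0.3302 = 0.7616
G = 1 − 0.7616 = 0.2384

0.238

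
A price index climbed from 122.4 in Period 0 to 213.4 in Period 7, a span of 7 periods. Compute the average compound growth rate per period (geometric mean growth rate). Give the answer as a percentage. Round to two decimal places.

8.26%

Growth factor = (213.4/122.4)^(1/7) = (1.743464)^(1/7) = 1.082649
Growth rate = 1.082649 − 1 = 0.082649 = 8.2649%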